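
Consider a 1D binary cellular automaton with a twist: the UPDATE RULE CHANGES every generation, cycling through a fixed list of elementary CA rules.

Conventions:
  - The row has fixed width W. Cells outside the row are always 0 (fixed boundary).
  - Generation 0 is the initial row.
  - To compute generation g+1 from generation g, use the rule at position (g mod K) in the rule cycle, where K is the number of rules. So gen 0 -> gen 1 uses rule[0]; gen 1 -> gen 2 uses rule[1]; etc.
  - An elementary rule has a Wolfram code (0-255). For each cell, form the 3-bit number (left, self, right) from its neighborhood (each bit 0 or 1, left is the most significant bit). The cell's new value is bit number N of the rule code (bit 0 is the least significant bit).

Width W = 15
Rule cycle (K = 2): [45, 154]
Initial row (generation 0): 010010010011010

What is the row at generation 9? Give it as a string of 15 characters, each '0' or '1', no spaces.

Gen 0: 010010010011010
Gen 1 (rule 45): 010010010010110
Gen 2 (rule 154): 101101101100101
Gen 3 (rule 45): 111011011000111
Gen 4 (rule 154): 110010010101110
Gen 5 (rule 45): 100010011111000
Gen 6 (rule 154): 010101111110100
Gen 7 (rule 45): 011111000001101
Gen 8 (rule 154): 111110100011000
Gen 9 (rule 45): 100001101010011

Answer: 100001101010011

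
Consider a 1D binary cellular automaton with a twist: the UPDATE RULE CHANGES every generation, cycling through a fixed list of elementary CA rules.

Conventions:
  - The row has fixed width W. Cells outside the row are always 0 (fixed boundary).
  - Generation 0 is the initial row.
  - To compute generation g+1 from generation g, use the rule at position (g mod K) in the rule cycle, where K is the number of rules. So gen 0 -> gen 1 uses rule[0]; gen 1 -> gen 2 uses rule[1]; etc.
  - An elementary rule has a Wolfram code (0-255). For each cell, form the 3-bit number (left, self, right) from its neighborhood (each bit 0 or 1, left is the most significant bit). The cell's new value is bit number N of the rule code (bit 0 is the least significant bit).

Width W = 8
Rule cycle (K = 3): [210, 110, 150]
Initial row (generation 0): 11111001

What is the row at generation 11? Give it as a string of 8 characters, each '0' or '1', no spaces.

Answer: 10011111

Derivation:
Gen 0: 11111001
Gen 1 (rule 210): 01111110
Gen 2 (rule 110): 11000010
Gen 3 (rule 150): 00100111
Gen 4 (rule 210): 01011011
Gen 5 (rule 110): 11111111
Gen 6 (rule 150): 01111110
Gen 7 (rule 210): 10111111
Gen 8 (rule 110): 11100001
Gen 9 (rule 150): 01010011
Gen 10 (rule 210): 10001101
Gen 11 (rule 110): 10011111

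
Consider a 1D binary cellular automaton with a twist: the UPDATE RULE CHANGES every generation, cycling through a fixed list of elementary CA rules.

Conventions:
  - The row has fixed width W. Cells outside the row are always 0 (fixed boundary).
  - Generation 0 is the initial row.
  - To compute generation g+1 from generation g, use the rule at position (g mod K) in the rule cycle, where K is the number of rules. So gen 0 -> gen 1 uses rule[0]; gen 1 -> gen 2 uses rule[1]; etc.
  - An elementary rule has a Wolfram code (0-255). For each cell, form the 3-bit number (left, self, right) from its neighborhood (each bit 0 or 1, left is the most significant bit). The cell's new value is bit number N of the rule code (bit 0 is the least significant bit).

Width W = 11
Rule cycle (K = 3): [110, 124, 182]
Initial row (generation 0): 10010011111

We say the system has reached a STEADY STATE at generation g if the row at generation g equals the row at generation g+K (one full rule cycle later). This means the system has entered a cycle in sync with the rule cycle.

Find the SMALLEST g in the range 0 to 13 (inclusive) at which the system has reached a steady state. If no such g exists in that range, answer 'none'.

Gen 0: 10010011111
Gen 1 (rule 110): 10110110001
Gen 2 (rule 124): 11111111001
Gen 3 (rule 182): 01111110111
Gen 4 (rule 110): 11000011101
Gen 5 (rule 124): 11100010111
Gen 6 (rule 182): 01010111010
Gen 7 (rule 110): 11111101110
Gen 8 (rule 124): 10000111011
Gen 9 (rule 182): 11001010100
Gen 10 (rule 110): 11011111100
Gen 11 (rule 124): 11110000110
Gen 12 (rule 182): 01101001001
Gen 13 (rule 110): 11111011011
Gen 14 (rule 124): 10001111111
Gen 15 (rule 182): 11010111110
Gen 16 (rule 110): 11111100010

Answer: none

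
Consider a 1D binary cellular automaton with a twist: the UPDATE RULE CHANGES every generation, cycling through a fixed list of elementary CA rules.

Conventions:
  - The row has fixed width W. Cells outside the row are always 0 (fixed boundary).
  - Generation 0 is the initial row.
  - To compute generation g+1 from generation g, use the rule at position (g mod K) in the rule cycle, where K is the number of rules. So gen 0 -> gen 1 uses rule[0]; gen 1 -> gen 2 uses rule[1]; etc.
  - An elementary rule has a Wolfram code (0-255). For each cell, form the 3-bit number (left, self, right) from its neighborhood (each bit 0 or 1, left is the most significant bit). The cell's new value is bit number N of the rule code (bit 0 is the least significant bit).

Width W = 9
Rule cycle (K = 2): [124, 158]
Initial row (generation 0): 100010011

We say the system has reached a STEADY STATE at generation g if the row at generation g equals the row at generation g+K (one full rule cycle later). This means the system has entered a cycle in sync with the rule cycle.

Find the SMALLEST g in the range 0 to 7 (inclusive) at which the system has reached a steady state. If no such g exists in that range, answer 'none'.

Answer: 3

Derivation:
Gen 0: 100010011
Gen 1 (rule 124): 110011011
Gen 2 (rule 158): 101110010
Gen 3 (rule 124): 111011011
Gen 4 (rule 158): 110010010
Gen 5 (rule 124): 111011011
Gen 6 (rule 158): 110010010
Gen 7 (rule 124): 111011011
Gen 8 (rule 158): 110010010
Gen 9 (rule 124): 111011011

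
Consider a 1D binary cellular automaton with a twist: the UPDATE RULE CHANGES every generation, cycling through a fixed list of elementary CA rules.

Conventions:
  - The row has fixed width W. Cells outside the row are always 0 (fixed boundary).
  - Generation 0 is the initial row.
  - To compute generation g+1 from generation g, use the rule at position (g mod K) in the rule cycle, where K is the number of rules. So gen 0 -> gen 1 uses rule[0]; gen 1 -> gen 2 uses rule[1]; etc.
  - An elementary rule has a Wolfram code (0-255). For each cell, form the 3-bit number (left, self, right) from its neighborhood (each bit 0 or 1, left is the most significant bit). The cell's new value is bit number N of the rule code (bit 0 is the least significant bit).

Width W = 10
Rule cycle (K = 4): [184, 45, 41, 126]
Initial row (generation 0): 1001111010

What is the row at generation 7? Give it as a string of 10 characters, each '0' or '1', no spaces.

Gen 0: 1001111010
Gen 1 (rule 184): 0101110101
Gen 2 (rule 45): 0111001111
Gen 3 (rule 41): 0100001000
Gen 4 (rule 126): 1110011100
Gen 5 (rule 184): 1101011010
Gen 6 (rule 45): 1011110110
Gen 7 (rule 41): 0110001100

Answer: 0110001100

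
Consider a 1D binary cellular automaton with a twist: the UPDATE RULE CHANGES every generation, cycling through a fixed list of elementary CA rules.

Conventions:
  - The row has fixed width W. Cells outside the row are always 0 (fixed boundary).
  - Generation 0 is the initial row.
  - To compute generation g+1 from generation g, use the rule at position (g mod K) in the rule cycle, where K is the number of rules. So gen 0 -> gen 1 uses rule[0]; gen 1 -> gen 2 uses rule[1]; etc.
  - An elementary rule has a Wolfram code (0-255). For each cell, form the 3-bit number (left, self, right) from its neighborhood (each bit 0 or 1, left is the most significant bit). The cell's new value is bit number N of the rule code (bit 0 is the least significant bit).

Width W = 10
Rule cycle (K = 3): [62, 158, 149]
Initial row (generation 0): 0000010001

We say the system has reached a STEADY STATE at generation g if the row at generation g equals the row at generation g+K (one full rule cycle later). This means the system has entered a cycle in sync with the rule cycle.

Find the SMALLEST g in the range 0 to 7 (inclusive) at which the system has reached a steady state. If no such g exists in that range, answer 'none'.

Answer: none

Derivation:
Gen 0: 0000010001
Gen 1 (rule 62): 0000111011
Gen 2 (rule 158): 0001110010
Gen 3 (rule 149): 1100101011
Gen 4 (rule 62): 1011111110
Gen 5 (rule 158): 1011111101
Gen 6 (rule 149): 1001111001
Gen 7 (rule 62): 1111000111
Gen 8 (rule 158): 1110101110
Gen 9 (rule 149): 0100100101
Gen 10 (rule 62): 1111111111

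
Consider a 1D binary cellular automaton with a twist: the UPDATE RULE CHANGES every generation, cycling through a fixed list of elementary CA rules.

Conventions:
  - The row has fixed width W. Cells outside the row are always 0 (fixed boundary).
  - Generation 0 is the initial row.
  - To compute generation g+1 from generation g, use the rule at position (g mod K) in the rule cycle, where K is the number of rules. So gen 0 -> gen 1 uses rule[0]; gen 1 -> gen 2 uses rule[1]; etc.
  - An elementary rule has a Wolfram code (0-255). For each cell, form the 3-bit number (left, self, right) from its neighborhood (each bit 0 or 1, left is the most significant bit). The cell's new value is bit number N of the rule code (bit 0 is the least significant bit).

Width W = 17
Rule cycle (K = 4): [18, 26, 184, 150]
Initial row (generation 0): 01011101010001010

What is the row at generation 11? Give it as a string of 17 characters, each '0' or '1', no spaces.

Gen 0: 01011101010001010
Gen 1 (rule 18): 10000000001010001
Gen 2 (rule 26): 01000000010001010
Gen 3 (rule 184): 00100000001000101
Gen 4 (rule 150): 01110000011101101
Gen 5 (rule 18): 10001000100000000
Gen 6 (rule 26): 01010101010000000
Gen 7 (rule 184): 00101010101000000
Gen 8 (rule 150): 01101010101100000
Gen 9 (rule 18): 10000000000010000
Gen 10 (rule 26): 01000000000101000
Gen 11 (rule 184): 00100000000010100

Answer: 00100000000010100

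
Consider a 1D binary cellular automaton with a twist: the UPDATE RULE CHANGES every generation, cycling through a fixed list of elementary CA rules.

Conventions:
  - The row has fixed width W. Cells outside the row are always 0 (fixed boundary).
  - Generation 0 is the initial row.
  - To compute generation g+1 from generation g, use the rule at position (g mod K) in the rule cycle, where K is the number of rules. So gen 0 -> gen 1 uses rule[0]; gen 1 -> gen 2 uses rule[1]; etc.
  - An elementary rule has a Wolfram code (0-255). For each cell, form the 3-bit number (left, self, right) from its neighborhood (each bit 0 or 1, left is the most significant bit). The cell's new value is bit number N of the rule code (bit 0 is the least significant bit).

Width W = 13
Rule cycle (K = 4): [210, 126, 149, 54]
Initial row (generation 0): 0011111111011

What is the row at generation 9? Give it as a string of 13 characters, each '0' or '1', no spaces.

Gen 0: 0011111111011
Gen 1 (rule 210): 0101111111001
Gen 2 (rule 126): 1111000001111
Gen 3 (rule 149): 0110111100110
Gen 4 (rule 54): 1001000011001
Gen 5 (rule 210): 0110100101110
Gen 6 (rule 126): 1111111111011
Gen 7 (rule 149): 0111111110000
Gen 8 (rule 54): 1000000001000
Gen 9 (rule 210): 0100000010100

Answer: 0100000010100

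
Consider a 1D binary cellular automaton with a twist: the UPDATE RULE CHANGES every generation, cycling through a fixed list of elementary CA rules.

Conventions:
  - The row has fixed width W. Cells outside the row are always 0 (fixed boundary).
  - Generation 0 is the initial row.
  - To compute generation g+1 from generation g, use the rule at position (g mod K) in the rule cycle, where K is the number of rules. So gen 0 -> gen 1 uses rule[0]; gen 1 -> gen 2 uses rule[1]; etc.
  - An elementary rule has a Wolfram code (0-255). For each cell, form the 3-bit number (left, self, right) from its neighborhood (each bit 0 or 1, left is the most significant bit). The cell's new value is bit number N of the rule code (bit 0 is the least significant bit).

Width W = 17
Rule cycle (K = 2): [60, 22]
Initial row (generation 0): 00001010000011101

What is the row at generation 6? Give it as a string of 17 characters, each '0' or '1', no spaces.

Gen 0: 00001010000011101
Gen 1 (rule 60): 00001111000010011
Gen 2 (rule 22): 00010000100111100
Gen 3 (rule 60): 00011000110100010
Gen 4 (rule 22): 00100101000110111
Gen 5 (rule 60): 00110111100101100
Gen 6 (rule 22): 01000000011100010

Answer: 01000000011100010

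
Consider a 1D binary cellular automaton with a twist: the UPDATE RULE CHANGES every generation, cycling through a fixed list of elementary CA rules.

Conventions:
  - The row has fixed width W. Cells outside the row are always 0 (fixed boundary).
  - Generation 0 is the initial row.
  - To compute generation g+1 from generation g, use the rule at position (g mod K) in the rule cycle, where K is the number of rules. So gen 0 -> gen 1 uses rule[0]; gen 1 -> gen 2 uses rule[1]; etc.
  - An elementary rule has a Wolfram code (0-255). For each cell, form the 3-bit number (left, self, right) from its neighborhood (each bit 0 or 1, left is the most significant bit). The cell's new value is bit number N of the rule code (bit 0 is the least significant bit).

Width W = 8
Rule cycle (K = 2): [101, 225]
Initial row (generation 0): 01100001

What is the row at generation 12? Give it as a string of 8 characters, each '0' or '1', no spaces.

Answer: 01101000

Derivation:
Gen 0: 01100001
Gen 1 (rule 101): 00101101
Gen 2 (rule 225): 10010110
Gen 3 (rule 101): 10011010
Gen 4 (rule 225): 00001100
Gen 5 (rule 101): 11100101
Gen 6 (rule 225): 01100010
Gen 7 (rule 101): 00101010
Gen 8 (rule 225): 10010100
Gen 9 (rule 101): 10011101
Gen 10 (rule 225): 00001110
Gen 11 (rule 101): 11100010
Gen 12 (rule 225): 01101000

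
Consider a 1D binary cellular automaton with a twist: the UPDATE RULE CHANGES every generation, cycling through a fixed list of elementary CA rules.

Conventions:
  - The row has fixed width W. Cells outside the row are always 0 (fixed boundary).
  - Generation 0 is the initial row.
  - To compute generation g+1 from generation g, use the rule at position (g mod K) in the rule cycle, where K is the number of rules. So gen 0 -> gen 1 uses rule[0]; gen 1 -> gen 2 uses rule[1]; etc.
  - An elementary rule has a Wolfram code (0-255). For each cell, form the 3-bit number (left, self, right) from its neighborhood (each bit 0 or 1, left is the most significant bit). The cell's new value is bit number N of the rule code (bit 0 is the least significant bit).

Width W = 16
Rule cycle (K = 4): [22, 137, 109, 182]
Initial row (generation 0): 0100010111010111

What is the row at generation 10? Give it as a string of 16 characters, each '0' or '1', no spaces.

Answer: 0001000111110001

Derivation:
Gen 0: 0100010111010111
Gen 1 (rule 22): 1110110000010000
Gen 2 (rule 137): 1100100111000111
Gen 3 (rule 109): 1100100101010101
Gen 4 (rule 182): 0011111111111111
Gen 5 (rule 22): 0100000000000000
Gen 6 (rule 137): 0001111111111111
Gen 7 (rule 109): 1101000000000001
Gen 8 (rule 182): 0011100000000011
Gen 9 (rule 22): 0100010000000100
Gen 10 (rule 137): 0001000111110001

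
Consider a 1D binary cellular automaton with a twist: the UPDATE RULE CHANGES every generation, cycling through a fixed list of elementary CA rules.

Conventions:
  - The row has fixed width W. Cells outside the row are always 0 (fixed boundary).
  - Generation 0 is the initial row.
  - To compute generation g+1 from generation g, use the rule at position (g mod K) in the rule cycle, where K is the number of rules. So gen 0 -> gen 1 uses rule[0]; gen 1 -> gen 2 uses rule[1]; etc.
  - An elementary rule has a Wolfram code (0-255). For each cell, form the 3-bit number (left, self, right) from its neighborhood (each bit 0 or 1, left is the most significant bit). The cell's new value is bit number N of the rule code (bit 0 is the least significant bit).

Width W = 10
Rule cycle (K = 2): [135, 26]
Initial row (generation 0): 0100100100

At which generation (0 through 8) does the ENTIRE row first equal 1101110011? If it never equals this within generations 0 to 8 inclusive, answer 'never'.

Gen 0: 0100100100
Gen 1 (rule 135): 1101101101
Gen 2 (rule 26): 1001001000
Gen 3 (rule 135): 1011011011
Gen 4 (rule 26): 0010010010
Gen 5 (rule 135): 1110110110
Gen 6 (rule 26): 1000100101
Gen 7 (rule 135): 1011101101
Gen 8 (rule 26): 0010001000

Answer: never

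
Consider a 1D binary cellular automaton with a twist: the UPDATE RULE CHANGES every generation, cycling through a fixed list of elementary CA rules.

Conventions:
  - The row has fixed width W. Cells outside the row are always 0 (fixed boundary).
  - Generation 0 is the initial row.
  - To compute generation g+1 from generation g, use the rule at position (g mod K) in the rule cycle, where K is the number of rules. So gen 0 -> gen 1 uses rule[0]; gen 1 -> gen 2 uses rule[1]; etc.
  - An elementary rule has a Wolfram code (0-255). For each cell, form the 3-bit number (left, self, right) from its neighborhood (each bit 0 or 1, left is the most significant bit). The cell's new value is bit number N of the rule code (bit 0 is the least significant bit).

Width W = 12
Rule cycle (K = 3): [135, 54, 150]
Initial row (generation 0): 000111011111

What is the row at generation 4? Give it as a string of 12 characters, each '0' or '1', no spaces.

Answer: 111010100000

Derivation:
Gen 0: 000111011111
Gen 1 (rule 135): 111010001110
Gen 2 (rule 54): 000111010001
Gen 3 (rule 150): 001010011011
Gen 4 (rule 135): 111010100000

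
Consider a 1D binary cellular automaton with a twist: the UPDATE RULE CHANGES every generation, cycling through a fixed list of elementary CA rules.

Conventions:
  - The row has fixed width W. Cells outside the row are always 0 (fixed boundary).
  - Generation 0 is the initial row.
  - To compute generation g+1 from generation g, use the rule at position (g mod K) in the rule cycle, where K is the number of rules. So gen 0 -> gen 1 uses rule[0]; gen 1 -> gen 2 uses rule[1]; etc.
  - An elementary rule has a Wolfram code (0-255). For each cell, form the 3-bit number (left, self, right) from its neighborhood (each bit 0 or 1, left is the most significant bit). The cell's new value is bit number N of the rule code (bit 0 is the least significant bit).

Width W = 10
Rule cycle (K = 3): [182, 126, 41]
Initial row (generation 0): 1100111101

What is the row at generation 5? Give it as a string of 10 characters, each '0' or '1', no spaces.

Answer: 1011000000

Derivation:
Gen 0: 1100111101
Gen 1 (rule 182): 0011011011
Gen 2 (rule 126): 0111111111
Gen 3 (rule 41): 0100000000
Gen 4 (rule 182): 1110000000
Gen 5 (rule 126): 1011000000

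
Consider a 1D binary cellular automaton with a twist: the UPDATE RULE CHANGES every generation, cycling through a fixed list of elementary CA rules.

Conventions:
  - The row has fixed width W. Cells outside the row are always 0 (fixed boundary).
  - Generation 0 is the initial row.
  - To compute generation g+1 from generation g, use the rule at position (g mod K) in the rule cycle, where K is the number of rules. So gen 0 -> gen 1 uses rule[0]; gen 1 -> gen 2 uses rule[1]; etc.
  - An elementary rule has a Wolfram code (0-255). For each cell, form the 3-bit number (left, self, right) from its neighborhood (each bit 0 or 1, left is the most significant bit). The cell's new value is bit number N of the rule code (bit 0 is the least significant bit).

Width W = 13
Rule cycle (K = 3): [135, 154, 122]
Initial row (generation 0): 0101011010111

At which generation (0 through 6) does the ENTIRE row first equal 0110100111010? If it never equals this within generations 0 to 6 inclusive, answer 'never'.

Gen 0: 0101011010111
Gen 1 (rule 135): 1101000010010
Gen 2 (rule 154): 1000100101101
Gen 3 (rule 122): 0101011011110
Gen 4 (rule 135): 1101000001100
Gen 5 (rule 154): 1000100011010
Gen 6 (rule 122): 0101010111101

Answer: never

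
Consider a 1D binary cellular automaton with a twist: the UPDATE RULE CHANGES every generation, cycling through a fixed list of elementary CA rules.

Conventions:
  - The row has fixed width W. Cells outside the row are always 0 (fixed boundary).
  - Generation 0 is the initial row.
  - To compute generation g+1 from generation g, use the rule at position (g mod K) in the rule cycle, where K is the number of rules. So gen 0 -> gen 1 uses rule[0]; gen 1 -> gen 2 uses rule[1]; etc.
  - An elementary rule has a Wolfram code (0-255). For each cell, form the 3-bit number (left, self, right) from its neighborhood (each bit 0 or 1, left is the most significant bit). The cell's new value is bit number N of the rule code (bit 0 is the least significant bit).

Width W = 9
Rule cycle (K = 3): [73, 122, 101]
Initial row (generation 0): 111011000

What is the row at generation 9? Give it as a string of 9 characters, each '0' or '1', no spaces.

Gen 0: 111011000
Gen 1 (rule 73): 101011011
Gen 2 (rule 122): 010111111
Gen 3 (rule 101): 011000001
Gen 4 (rule 73): 011011100
Gen 5 (rule 122): 111110110
Gen 6 (rule 101): 000011010
Gen 7 (rule 73): 111011000
Gen 8 (rule 122): 101111100
Gen 9 (rule 101): 110000101

Answer: 110000101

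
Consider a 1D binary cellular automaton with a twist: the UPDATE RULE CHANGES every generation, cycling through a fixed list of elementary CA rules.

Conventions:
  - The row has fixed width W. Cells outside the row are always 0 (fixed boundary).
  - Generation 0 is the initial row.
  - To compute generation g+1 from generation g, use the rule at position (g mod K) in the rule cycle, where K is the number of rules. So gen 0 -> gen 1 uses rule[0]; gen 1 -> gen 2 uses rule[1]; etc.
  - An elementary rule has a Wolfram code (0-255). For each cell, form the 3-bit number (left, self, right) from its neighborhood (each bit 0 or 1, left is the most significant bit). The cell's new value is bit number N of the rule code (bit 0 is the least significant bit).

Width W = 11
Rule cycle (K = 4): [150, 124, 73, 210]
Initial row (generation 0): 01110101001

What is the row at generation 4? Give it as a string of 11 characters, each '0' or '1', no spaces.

Gen 0: 01110101001
Gen 1 (rule 150): 10100101111
Gen 2 (rule 124): 11110111001
Gen 3 (rule 73): 10010101000
Gen 4 (rule 210): 01100000100

Answer: 01100000100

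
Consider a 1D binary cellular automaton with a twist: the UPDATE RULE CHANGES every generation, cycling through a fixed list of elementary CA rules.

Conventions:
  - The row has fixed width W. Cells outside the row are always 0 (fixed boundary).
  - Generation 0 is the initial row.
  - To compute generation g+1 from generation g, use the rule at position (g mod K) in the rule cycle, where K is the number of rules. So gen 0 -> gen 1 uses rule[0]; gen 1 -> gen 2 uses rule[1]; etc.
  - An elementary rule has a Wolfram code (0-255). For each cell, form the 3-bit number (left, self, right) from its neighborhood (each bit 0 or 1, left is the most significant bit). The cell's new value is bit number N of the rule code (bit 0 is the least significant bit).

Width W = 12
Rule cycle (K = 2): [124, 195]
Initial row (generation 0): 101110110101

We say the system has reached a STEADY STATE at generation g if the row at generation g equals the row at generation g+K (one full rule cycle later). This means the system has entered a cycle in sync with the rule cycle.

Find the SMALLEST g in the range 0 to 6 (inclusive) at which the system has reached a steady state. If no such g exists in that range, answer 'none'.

Answer: none

Derivation:
Gen 0: 101110110101
Gen 1 (rule 124): 111011111111
Gen 2 (rule 195): 011001111111
Gen 3 (rule 124): 011101000001
Gen 4 (rule 195): 101100011110
Gen 5 (rule 124): 111110010011
Gen 6 (rule 195): 011110100101
Gen 7 (rule 124): 010011110111
Gen 8 (rule 195): 100101110011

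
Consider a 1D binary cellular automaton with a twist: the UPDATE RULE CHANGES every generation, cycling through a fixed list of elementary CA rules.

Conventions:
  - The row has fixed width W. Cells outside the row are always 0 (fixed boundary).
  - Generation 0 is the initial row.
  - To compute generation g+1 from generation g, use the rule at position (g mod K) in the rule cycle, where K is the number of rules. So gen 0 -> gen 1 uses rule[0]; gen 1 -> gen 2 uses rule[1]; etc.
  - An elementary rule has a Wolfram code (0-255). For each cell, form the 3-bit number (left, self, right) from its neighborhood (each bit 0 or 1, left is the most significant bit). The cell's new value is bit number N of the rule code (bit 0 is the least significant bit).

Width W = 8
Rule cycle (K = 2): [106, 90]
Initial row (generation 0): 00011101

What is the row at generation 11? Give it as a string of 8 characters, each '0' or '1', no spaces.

Gen 0: 00011101
Gen 1 (rule 106): 00110110
Gen 2 (rule 90): 01110111
Gen 3 (rule 106): 11011101
Gen 4 (rule 90): 11010100
Gen 5 (rule 106): 11101000
Gen 6 (rule 90): 10100100
Gen 7 (rule 106): 01001000
Gen 8 (rule 90): 10110100
Gen 9 (rule 106): 01111000
Gen 10 (rule 90): 11001100
Gen 11 (rule 106): 11011100

Answer: 11011100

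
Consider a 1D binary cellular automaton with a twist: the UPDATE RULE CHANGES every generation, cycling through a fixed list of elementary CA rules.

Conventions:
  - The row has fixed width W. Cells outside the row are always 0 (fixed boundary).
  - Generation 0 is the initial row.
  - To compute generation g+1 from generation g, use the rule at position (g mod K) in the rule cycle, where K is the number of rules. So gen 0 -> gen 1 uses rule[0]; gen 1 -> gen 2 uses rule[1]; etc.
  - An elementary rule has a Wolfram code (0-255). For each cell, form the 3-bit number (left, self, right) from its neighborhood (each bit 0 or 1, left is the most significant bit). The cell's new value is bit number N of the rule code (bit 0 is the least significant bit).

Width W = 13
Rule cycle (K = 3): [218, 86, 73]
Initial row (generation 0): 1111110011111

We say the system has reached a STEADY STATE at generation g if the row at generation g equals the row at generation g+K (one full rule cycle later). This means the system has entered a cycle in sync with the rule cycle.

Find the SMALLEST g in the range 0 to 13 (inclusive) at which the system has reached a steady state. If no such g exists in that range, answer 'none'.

Gen 0: 1111110011111
Gen 1 (rule 218): 1111111111111
Gen 2 (rule 86): 0000000000001
Gen 3 (rule 73): 1111111111100
Gen 4 (rule 218): 1111111111110
Gen 5 (rule 86): 0000000000011
Gen 6 (rule 73): 1111111111011
Gen 7 (rule 218): 1111111111011
Gen 8 (rule 86): 0000000001001
Gen 9 (rule 73): 1111111100000
Gen 10 (rule 218): 1111111110000
Gen 11 (rule 86): 0000000011000
Gen 12 (rule 73): 1111111011011
Gen 13 (rule 218): 1111111011011
Gen 14 (rule 86): 0000001001001
Gen 15 (rule 73): 1111100000000
Gen 16 (rule 218): 1111110000000

Answer: none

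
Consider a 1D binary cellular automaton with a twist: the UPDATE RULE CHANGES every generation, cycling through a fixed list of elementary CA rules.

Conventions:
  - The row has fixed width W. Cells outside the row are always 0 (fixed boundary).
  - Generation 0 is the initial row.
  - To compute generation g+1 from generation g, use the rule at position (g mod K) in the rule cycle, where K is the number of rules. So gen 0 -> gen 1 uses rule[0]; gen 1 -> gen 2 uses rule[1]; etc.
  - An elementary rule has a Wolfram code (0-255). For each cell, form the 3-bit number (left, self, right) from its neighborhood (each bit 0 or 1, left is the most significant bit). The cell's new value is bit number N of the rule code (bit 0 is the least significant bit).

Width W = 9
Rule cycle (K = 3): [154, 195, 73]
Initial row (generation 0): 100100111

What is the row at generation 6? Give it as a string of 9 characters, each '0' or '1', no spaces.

Gen 0: 100100111
Gen 1 (rule 154): 011011110
Gen 2 (rule 195): 101001110
Gen 3 (rule 73): 000001010
Gen 4 (rule 154): 000010001
Gen 5 (rule 195): 111100110
Gen 6 (rule 73): 100100110

Answer: 100100110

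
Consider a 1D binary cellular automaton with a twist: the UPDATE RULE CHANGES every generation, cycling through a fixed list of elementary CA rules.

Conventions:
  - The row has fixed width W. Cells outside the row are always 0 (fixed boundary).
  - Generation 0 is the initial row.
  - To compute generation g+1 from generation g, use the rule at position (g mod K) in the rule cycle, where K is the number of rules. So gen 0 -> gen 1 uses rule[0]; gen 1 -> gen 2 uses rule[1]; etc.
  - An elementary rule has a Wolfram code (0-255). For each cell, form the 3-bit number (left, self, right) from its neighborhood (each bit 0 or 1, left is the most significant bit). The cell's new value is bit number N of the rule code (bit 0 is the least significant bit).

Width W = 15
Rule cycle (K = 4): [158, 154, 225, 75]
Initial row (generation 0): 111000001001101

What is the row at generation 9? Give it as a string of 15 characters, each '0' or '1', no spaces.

Answer: 011010110111001

Derivation:
Gen 0: 111000001001101
Gen 1 (rule 158): 110100011111001
Gen 2 (rule 154): 100010111110110
Gen 3 (rule 225): 001001011111010
Gen 4 (rule 75): 110010010001000
Gen 5 (rule 158): 101111111011100
Gen 6 (rule 154): 001111110011010
Gen 7 (rule 225): 100111110001100
Gen 8 (rule 75): 001100010111101
Gen 9 (rule 158): 011010110111001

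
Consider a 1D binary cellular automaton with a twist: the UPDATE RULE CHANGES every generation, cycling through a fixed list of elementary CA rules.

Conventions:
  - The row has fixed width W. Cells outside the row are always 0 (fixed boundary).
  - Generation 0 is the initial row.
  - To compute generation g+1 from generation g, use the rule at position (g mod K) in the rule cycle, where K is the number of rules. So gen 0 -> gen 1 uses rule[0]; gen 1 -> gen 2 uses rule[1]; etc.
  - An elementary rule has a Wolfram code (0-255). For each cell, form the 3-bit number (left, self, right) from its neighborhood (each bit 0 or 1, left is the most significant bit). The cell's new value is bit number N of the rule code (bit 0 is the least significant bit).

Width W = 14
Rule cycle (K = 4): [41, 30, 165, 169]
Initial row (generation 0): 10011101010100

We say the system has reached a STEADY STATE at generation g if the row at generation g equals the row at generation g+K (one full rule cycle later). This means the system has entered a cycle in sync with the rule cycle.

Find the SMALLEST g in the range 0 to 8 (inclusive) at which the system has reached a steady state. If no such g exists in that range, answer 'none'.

Answer: none

Derivation:
Gen 0: 10011101010100
Gen 1 (rule 41): 00010010101001
Gen 2 (rule 30): 00111110101111
Gen 3 (rule 165): 10011101110110
Gen 4 (rule 169): 00011011101100
Gen 5 (rule 41): 11010110011001
Gen 6 (rule 30): 10010101110111
Gen 7 (rule 165): 10011110101010
Gen 8 (rule 169): 00011101010100
Gen 9 (rule 41): 11010010101001
Gen 10 (rule 30): 10011110101111
Gen 11 (rule 165): 10001101110110
Gen 12 (rule 169): 00101011101100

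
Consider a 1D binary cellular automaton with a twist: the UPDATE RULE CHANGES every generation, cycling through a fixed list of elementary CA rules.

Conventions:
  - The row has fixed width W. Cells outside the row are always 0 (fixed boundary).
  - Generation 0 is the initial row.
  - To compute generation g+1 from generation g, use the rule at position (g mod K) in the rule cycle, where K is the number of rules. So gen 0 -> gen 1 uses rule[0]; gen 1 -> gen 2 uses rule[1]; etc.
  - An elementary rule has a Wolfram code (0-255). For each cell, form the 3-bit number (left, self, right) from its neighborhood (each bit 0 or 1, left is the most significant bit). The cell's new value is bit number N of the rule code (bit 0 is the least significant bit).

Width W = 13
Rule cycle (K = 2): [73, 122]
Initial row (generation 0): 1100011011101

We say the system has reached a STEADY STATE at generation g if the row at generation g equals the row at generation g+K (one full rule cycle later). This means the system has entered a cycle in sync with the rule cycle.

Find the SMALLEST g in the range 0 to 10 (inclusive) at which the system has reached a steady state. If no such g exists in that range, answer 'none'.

Gen 0: 1100011011101
Gen 1 (rule 73): 1101011010100
Gen 2 (rule 122): 1110111101010
Gen 3 (rule 73): 1010100100000
Gen 4 (rule 122): 0101011010000
Gen 5 (rule 73): 0000011000111
Gen 6 (rule 122): 0000111101101
Gen 7 (rule 73): 1110100101100
Gen 8 (rule 122): 1011011011110
Gen 9 (rule 73): 0011011010010
Gen 10 (rule 122): 0111111101101
Gen 11 (rule 73): 0100000101100
Gen 12 (rule 122): 1010001011110

Answer: none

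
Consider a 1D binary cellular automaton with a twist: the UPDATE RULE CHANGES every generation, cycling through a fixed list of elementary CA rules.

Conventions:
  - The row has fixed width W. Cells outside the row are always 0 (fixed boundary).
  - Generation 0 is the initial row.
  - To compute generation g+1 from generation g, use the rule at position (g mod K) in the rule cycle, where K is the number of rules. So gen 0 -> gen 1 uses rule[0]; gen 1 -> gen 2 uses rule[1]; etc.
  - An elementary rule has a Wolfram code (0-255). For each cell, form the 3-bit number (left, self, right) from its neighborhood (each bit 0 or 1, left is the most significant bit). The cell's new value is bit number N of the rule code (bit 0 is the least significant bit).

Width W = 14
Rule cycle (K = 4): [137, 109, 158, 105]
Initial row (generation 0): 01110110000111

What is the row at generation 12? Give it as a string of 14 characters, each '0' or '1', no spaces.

Answer: 10000010000000

Derivation:
Gen 0: 01110110000111
Gen 1 (rule 137): 01100100110110
Gen 2 (rule 109): 01100100111110
Gen 3 (rule 158): 11011111111101
Gen 4 (rule 105): 11110000000110
Gen 5 (rule 137): 11100111110100
Gen 6 (rule 109): 10100100011101
Gen 7 (rule 158): 10111110111001
Gen 8 (rule 105): 01100011101000
Gen 9 (rule 137): 01001011000011
Gen 10 (rule 109): 01001111011011
Gen 11 (rule 158): 11111110010010
Gen 12 (rule 105): 10000010000000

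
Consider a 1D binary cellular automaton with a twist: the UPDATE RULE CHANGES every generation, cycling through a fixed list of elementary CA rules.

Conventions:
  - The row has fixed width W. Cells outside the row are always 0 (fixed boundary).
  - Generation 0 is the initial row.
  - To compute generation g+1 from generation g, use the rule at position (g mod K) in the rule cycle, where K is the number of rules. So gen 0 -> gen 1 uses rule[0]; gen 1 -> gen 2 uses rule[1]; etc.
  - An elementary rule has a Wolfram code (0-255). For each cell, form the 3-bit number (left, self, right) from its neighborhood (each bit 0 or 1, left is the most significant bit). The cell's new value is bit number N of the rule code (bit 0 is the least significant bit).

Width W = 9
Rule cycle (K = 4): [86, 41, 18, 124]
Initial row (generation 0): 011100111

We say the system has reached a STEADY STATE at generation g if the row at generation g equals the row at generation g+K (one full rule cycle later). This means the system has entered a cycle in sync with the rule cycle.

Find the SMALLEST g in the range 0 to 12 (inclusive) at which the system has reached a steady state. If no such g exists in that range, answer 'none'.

Answer: none

Derivation:
Gen 0: 011100111
Gen 1 (rule 86): 100111001
Gen 2 (rule 41): 000100000
Gen 3 (rule 18): 001010000
Gen 4 (rule 124): 001111000
Gen 5 (rule 86): 010001100
Gen 6 (rule 41): 000101001
Gen 7 (rule 18): 001000110
Gen 8 (rule 124): 001100111
Gen 9 (rule 86): 010111001
Gen 10 (rule 41): 001100000
Gen 11 (rule 18): 010010000
Gen 12 (rule 124): 011011000
Gen 13 (rule 86): 101001100
Gen 14 (rule 41): 010001001
Gen 15 (rule 18): 101010110
Gen 16 (rule 124): 111111111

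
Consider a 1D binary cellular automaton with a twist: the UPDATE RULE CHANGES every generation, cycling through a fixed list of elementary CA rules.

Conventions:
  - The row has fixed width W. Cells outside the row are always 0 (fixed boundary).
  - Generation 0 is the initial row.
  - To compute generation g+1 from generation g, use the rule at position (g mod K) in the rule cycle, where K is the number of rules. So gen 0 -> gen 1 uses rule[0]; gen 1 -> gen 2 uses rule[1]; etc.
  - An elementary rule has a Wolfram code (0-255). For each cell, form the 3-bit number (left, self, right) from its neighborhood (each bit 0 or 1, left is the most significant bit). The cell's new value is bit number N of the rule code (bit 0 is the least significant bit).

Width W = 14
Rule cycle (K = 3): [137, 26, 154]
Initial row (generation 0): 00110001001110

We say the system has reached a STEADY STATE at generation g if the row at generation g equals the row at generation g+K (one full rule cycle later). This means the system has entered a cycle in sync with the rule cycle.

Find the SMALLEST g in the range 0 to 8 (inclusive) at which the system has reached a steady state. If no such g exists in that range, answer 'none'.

Answer: 7

Derivation:
Gen 0: 00110001001110
Gen 1 (rule 137): 10100100001100
Gen 2 (rule 26): 00011010011010
Gen 3 (rule 154): 00110001110001
Gen 4 (rule 137): 10100101100100
Gen 5 (rule 26): 00011001011010
Gen 6 (rule 154): 00110110010001
Gen 7 (rule 137): 10100100000100
Gen 8 (rule 26): 00011010001010
Gen 9 (rule 154): 00110001010001
Gen 10 (rule 137): 10100100000100
Gen 11 (rule 26): 00011010001010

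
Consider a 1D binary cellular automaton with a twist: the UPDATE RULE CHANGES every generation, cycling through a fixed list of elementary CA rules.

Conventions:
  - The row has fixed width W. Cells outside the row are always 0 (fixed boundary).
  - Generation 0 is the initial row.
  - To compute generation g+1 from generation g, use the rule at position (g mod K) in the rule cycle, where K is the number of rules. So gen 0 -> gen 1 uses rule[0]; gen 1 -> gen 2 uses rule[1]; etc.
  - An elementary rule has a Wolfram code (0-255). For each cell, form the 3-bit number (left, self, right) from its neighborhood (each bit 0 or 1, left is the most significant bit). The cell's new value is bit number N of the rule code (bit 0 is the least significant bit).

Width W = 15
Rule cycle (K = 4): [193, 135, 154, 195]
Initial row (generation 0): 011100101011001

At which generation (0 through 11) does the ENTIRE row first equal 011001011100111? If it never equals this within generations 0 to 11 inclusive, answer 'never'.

Answer: 6

Derivation:
Gen 0: 011100101011001
Gen 1 (rule 193): 001100000001000
Gen 2 (rule 135): 110001111111011
Gen 3 (rule 154): 101011111110010
Gen 4 (rule 195): 000001111110100
Gen 5 (rule 193): 111100111110001
Gen 6 (rule 135): 011001011100111
Gen 7 (rule 154): 110110011011110
Gen 8 (rule 195): 010010101001110
Gen 9 (rule 193): 000000000000110
Gen 10 (rule 135): 111111111111000
Gen 11 (rule 154): 111111111110100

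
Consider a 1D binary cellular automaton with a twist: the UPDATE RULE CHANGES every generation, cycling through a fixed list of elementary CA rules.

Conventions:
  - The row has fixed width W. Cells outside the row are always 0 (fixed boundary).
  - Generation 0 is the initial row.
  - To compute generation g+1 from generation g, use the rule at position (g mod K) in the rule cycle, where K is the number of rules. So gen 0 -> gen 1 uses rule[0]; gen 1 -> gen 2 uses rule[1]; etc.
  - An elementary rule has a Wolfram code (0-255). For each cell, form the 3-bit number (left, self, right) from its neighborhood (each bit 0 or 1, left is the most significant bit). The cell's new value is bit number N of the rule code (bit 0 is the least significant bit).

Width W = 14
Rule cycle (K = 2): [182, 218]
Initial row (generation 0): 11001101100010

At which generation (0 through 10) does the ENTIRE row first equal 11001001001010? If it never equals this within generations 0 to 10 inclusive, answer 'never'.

Answer: 7

Derivation:
Gen 0: 11001101100010
Gen 1 (rule 182): 00110010010111
Gen 2 (rule 218): 01111101100111
Gen 3 (rule 182): 10111010011010
Gen 4 (rule 218): 00111001111001
Gen 5 (rule 182): 01010110110111
Gen 6 (rule 218): 10000110110111
Gen 7 (rule 182): 11001001001010
Gen 8 (rule 218): 11110110110001
Gen 9 (rule 182): 01101001001011
Gen 10 (rule 218): 11100110110011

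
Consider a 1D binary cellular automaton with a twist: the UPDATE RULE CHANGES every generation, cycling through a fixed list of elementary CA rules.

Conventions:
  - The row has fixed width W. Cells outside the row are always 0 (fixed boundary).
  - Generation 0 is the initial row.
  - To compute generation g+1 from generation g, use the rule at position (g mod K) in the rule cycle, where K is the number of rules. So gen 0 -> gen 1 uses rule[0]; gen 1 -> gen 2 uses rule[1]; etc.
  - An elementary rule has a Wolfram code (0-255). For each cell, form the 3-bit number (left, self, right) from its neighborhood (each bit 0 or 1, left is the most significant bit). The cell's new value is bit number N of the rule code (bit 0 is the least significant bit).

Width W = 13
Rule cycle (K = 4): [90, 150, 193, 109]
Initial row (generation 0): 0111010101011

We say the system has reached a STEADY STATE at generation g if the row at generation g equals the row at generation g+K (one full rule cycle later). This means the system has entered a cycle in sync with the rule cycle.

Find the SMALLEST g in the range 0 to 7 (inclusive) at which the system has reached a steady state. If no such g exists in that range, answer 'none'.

Answer: none

Derivation:
Gen 0: 0111010101011
Gen 1 (rule 90): 1101000000011
Gen 2 (rule 150): 0001100000100
Gen 3 (rule 193): 1100101110001
Gen 4 (rule 109): 1100111010101
Gen 5 (rule 90): 1111101000000
Gen 6 (rule 150): 0111001100000
Gen 7 (rule 193): 0011000101111
Gen 8 (rule 109): 1011010111001
Gen 9 (rule 90): 0011000101110
Gen 10 (rule 150): 0100101100101
Gen 11 (rule 193): 0000000100000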